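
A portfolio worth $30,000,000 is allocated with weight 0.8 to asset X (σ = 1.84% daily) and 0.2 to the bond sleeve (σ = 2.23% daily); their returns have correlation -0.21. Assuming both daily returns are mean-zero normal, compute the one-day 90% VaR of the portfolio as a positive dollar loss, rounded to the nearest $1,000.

σ_p² = 0.8²·1.84² + 0.2²·2.23² + 2·-0.21·0.8·0.2·1.84·2.23 = 2.0900 (%²).
σ_p = √2.0900 = 1.446%.
At 90%, z = 1.282.
VaR = 1.282 × 1.446% = 1.854%; on $30,000,000 that is $556,200.

$556,000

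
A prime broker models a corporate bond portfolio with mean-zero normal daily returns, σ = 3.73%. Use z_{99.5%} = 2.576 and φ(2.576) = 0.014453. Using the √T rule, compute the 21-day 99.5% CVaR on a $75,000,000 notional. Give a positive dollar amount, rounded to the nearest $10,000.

σ_{21d} = 3.73% × √21 = 17.093%.
ES multiplier = φ(z)/(1−α) = 0.014453/0.005 = 2.891.
ES = 17.093% × 2.891 = 49.416%; on $75,000,000: $37,062,000.

$37,060,000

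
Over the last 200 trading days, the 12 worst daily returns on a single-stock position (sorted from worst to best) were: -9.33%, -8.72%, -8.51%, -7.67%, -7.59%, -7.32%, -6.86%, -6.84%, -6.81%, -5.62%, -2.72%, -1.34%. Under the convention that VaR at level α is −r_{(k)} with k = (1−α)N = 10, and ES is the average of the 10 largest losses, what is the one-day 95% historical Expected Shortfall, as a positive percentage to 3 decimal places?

The 10 worst returns sum to -75.27%.
ES = −(-75.27%) / 10 = 7.527%.

7.527%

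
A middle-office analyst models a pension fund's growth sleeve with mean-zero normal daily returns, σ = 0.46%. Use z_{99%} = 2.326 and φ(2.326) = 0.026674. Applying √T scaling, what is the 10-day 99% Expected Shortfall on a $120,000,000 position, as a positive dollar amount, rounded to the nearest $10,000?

σ_{10d} = 0.46% × √10 = 1.455%.
ES multiplier = φ(z)/(1−α) = 0.026674/0.01 = 2.667.
ES = 1.455% × 2.667 = 3.880%; on $120,000,000: $4,656,000.

$4,660,000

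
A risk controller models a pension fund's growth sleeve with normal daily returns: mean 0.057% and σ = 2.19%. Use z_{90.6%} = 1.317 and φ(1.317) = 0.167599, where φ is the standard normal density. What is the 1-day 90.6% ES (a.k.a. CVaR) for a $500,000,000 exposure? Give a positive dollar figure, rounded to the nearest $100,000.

$19,200,000

Tail multiplier: φ(z)/(1−α) = 0.167599 / 0.094 = 1.783.
ES = −(0.057%) + 2.19% × 1.783 = 3.848%.
On $500,000,000: 0.03848 × $500,000,000 = $19,240,000.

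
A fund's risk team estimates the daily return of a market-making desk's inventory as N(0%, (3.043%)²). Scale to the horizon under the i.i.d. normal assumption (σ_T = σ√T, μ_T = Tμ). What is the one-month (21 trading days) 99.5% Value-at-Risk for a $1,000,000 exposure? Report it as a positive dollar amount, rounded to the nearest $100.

$359,200

At 99.5%, z = 2.576.
σ_{21d} = 3.043% × √21 = 13.945%.
VaR = 2.576 × 13.945% = 35.922%.
On $1,000,000: 0.35922 × $1,000,000 = $359,220.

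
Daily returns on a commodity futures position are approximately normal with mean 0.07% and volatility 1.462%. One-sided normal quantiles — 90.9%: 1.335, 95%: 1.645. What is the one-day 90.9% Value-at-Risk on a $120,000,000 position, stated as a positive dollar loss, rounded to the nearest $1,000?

$2,258,000

VaR = −μ + z·σ = −(0.07%) + 1.335 × 1.462% = 1.882%.
On $120,000,000: 0.01882 × $120,000,000 = $2,258,400.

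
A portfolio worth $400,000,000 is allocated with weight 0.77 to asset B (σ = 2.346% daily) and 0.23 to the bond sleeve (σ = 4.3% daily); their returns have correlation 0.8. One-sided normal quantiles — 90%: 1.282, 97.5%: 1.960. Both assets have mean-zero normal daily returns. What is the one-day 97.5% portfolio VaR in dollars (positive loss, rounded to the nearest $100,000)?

σ_p² = 0.77²·2.346² + 0.23²·4.3² + 2·0.8·0.77·0.23·2.346·4.3 = 7.0998 (%²).
σ_p = √7.0998 = 2.665%.
VaR = 1.960 × 2.665% = 5.223%; on $400,000,000 that is $20,892,000.

$20,900,000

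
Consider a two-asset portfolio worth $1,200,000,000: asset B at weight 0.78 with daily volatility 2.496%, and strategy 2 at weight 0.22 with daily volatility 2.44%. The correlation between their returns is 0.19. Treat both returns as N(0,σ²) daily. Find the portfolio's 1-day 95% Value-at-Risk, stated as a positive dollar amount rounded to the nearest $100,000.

σ_p² = 0.78²·2.496² + 0.22²·2.44² + 2·0.19·0.78·0.22·2.496·2.44 = 4.4756 (%²).
σ_p = √4.4756 = 2.116%.
At 95%, z = 1.645.
VaR = 1.645 × 2.116% = 3.481%; on $1,200,000,000 that is $41,772,000.

$41,800,000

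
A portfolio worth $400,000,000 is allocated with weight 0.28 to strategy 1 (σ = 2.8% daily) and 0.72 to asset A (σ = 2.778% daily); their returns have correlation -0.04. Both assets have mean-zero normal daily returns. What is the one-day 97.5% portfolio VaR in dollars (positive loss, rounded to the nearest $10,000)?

σ_p² = 0.28²·2.8² + 0.72²·2.778² + 2·-0.04·0.28·0.72·2.8·2.778 = 4.4898 (%²).
σ_p = √4.4898 = 2.119%.
At 97.5%, z = 1.960.
VaR = 1.960 × 2.119% = 4.153%; on $400,000,000 that is $16,612,000.

$16,610,000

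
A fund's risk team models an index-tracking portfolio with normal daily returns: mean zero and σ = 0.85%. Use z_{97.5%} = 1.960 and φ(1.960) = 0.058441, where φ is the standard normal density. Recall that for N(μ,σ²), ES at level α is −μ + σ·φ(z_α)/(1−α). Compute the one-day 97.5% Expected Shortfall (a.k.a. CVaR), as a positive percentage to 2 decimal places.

1.99%

Tail multiplier: φ(z)/(1−α) = 0.058441 / 0.025 = 2.338.
ES = 0.85% × 2.338 = 1.987%.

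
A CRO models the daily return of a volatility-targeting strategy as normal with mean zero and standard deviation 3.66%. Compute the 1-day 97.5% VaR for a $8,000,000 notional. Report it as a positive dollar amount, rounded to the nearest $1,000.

At 97.5% one-sided, z = 1.960.
VaR = z·σ = 1.960 × 3.66% = 7.174%.
On $8,000,000: 0.07174 × $8,000,000 = $573,920.

$574,000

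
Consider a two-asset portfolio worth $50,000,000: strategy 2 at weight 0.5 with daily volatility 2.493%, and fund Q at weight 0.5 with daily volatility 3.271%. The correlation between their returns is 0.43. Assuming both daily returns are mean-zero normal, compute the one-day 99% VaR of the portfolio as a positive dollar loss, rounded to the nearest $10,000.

$2,840,000

σ_p² = 0.5²·2.493² + 0.5²·3.271² + 2·0.43·0.5·0.5·2.493·3.271 = 5.9819 (%²).
σ_p = √5.9819 = 2.446%.
At 99%, z = 2.326.
VaR = 2.326 × 2.446% = 5.689%; on $50,000,000 that is $2,844,500.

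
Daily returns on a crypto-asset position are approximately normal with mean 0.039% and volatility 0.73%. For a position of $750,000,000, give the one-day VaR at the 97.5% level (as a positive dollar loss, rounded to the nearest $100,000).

At 97.5% one-sided, z = 1.960.
VaR = −μ + z·σ = −(0.039%) + 1.960 × 0.73% = 1.392%.
On $750,000,000: 0.01392 × $750,000,000 = $10,440,000.

$10,400,000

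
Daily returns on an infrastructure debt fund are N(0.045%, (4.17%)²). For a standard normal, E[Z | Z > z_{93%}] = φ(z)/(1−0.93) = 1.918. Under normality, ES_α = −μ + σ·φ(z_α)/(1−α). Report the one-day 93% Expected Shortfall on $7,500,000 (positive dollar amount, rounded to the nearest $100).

$596,500

ES = −(0.045%) + 4.17% × 1.918 = 7.953%.
On $7,500,000: 0.07953 × $7,500,000 = $596,475.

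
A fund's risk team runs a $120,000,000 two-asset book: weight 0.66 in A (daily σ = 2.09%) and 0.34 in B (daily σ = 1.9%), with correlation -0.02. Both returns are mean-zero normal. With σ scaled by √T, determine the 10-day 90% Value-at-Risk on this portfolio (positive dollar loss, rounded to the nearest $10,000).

σ_p = √(0.66²·2.09² + 0.34²·1.9² + 2·-0.02·0.66·0.34·2.09·1.9) = 1.511%.
σ_{10d} = 1.511% × √10 = 4.778%.
z(90%) = 1.282.
VaR = 1.282 × 4.778% = 6.125%; on $120,000,000 that is $7,350,000.

$7,350,000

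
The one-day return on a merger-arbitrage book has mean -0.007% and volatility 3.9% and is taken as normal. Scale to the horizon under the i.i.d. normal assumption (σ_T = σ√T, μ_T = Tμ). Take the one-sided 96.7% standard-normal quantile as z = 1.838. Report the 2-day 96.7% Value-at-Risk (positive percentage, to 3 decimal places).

10.151%

σ_{2d} = 3.9% × √2 = 5.515%; μ_{2d} = 2 × -0.007% = -0.014%.
VaR = −(-0.014%) + 1.838 × 5.515% = 10.151%.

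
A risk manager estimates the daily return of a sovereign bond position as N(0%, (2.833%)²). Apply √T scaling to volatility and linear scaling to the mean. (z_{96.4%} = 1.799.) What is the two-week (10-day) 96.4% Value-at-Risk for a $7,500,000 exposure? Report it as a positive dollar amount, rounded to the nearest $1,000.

σ_{10d} = 2.833% × √10 = 8.959%.
VaR = 1.799 × 8.959% = 16.117%.
On $7,500,000: 0.16117 × $7,500,000 = $1,208,775.

$1,209,000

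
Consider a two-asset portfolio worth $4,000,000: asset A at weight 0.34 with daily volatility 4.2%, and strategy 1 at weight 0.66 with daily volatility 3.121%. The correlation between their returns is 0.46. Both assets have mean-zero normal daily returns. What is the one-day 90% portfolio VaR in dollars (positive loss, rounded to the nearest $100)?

$153,700

σ_p² = 0.34²·4.2² + 0.66²·3.121² + 2·0.46·0.34·0.66·4.2·3.121 = 8.9884 (%²).
σ_p = √8.9884 = 2.998%.
At 90%, z = 1.282.
VaR = 1.282 × 2.998% = 3.843%; on $4,000,000 that is $153,720.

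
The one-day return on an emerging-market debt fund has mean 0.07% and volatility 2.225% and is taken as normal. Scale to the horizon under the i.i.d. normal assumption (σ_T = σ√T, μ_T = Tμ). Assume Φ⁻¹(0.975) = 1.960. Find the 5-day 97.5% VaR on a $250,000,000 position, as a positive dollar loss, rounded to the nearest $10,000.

σ_{5d} = 2.225% × √5 = 4.975%; μ_{5d} = 5 × 0.07% = 0.350%.
VaR = −(0.350%) + 1.960 × 4.975% = 9.401%.
On $250,000,000: 0.09401 × $250,000,000 = $23,502,500.

$23,500,000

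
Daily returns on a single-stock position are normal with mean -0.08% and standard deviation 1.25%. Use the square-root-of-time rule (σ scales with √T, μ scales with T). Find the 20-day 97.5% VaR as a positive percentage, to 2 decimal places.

At 97.5%, z = 1.960.
σ_{20d} = 1.25% × √20 = 5.590%; μ_{20d} = 20 × -0.08% = -1.600%.
VaR = −(-1.600%) + 1.960 × 5.590% = 12.556%.

12.56%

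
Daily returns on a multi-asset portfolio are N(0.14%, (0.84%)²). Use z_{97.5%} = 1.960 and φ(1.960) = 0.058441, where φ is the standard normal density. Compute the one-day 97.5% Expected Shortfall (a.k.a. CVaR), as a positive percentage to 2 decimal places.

Tail multiplier: φ(z)/(1−α) = 0.058441 / 0.025 = 2.338.
ES = −(0.14%) + 0.84% × 2.338 = 1.824%.

1.82%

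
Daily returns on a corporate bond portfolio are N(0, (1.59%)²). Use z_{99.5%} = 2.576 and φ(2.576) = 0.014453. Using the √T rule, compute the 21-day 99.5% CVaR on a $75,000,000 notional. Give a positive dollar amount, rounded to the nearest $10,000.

$15,800,000

σ_{21d} = 1.59% × √21 = 7.286%.
ES multiplier = φ(z)/(1−α) = 0.014453/0.005 = 2.891.
ES = 7.286% × 2.891 = 21.064%; on $75,000,000: $15,798,000.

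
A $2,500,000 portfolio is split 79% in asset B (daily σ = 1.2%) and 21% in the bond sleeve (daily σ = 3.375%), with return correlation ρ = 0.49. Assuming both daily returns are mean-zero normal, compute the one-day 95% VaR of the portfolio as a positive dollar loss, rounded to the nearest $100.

$59,000

σ_p² = 0.79²·1.2² + 0.21²·3.375² + 2·0.49·0.79·0.21·1.2·3.375 = 2.0595 (%²).
σ_p = √2.0595 = 1.435%.
At 95%, z = 1.645.
VaR = 1.645 × 1.435% = 2.361%; on $2,500,000 that is $59,025.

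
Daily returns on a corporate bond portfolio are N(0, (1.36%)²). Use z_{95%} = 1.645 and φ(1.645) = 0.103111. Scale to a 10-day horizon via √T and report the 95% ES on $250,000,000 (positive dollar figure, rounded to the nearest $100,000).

$22,200,000

σ_{10d} = 1.36% × √10 = 4.301%.
ES multiplier = φ(z)/(1−α) = 0.103111/0.05 = 2.062.
ES = 4.301% × 2.062 = 8.869%; on $250,000,000: $22,172,500.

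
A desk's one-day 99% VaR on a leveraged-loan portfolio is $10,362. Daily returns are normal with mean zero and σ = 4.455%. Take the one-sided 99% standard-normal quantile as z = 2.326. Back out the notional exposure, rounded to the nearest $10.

$100,000

VaR as a fraction of value: z·σ = 2.326 × 4.455% = 10.3623%.
Position = $10,362 / 0.103623 = $99,997.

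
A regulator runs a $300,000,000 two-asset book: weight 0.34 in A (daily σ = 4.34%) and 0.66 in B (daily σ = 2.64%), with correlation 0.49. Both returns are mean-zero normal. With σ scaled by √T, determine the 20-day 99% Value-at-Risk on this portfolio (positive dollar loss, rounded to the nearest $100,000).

$86,800,000

σ_p = √(0.34²·4.34² + 0.66²·2.64² + 2·0.49·0.34·0.66·4.34·2.64) = 2.781%.
σ_{20d} = 2.781% × √20 = 12.437%.
z(99%) = 2.326.
VaR = 2.326 × 12.437% = 28.928%; on $300,000,000 that is $86,784,000.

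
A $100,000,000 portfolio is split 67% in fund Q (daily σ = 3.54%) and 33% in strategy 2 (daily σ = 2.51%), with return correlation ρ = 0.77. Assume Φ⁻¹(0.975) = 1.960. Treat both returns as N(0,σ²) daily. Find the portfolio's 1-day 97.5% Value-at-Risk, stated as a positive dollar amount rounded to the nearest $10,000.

$5,990,000

σ_p² = 0.67²·3.54² + 0.33²·2.51² + 2·0.77·0.67·0.33·3.54·2.51 = 9.3369 (%²).
σ_p = √9.3369 = 3.056%.
VaR = 1.960 × 3.056% = 5.990%; on $100,000,000 that is $5,990,000.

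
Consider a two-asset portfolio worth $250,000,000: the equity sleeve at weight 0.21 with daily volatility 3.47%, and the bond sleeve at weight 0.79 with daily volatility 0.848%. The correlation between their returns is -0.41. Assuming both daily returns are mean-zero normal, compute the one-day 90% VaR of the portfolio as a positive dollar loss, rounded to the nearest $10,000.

$2,440,000

σ_p² = 0.21²·3.47² + 0.79²·0.848² + 2·-0.41·0.21·0.79·3.47·0.848 = 0.5795 (%²).
σ_p = √0.5795 = 0.761%.
At 90%, z = 1.282.
VaR = 1.282 × 0.761% = 0.976%; on $250,000,000 that is $2,440,000.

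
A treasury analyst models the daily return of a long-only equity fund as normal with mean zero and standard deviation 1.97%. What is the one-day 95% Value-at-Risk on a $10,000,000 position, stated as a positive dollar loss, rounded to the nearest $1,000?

At 95% one-sided, z = 1.645.
VaR = z·σ = 1.645 × 1.97% = 3.241%.
On $10,000,000: 0.03241 × $10,000,000 = $324,100.

$324,000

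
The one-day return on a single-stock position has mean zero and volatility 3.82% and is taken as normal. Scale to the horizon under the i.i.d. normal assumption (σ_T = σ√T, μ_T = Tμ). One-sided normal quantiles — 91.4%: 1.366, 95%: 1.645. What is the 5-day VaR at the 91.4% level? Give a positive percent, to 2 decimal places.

11.67%

σ_{5d} = 3.82% × √5 = 8.542%.
VaR = 1.366 × 8.542% = 11.668%.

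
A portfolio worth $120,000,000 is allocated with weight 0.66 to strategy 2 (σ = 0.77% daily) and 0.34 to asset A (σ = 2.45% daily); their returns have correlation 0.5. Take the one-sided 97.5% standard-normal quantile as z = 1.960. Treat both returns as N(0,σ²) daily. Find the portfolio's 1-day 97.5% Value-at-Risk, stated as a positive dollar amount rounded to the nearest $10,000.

σ_p² = 0.66²·0.77² + 0.34²·2.45² + 2·0.5·0.66·0.34·0.77·2.45 = 1.3755 (%²).
σ_p = √1.3755 = 1.173%.
VaR = 1.960 × 1.173% = 2.299%; on $120,000,000 that is $2,758,800.

$2,760,000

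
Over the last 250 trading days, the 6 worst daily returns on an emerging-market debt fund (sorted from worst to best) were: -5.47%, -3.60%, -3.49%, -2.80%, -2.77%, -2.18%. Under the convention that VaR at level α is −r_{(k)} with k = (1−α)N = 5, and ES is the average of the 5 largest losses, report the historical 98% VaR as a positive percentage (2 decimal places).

k = 5; the 5th lowest return is -2.77%, so VaR = 2.77%.

2.77%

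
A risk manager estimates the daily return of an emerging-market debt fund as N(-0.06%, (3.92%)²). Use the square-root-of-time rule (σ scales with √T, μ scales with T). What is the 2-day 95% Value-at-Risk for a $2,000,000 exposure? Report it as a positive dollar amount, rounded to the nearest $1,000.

$185,000

At 95%, z = 1.645.
σ_{2d} = 3.92% × √2 = 5.544%; μ_{2d} = 2 × -0.06% = -0.120%.
VaR = −(-0.120%) + 1.645 × 5.544% = 9.240%.
On $2,000,000: 0.09240 × $2,000,000 = $184,800.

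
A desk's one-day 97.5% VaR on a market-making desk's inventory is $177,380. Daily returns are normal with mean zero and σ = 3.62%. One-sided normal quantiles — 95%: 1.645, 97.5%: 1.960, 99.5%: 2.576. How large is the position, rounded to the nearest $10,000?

$2,500,000

VaR as a fraction of value: z·σ = 1.960 × 3.62% = 7.0952%.
Position = $177,380 / 0.070952 = $2,500,000.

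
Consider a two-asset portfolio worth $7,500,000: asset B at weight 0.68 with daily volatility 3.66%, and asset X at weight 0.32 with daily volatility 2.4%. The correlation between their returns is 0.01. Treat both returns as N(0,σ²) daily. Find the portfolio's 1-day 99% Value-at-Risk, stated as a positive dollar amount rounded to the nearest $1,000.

$456,000

σ_p² = 0.68²·3.66² + 0.32²·2.4² + 2·0.01·0.68·0.32·3.66·2.4 = 6.8222 (%²).
σ_p = √6.8222 = 2.612%.
At 99%, z = 2.326.
VaR = 2.326 × 2.612% = 6.076%; on $7,500,000 that is $455,700.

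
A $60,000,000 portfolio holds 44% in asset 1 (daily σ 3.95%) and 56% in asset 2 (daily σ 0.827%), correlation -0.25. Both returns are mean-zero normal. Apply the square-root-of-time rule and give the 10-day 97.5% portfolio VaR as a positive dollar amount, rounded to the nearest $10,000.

$6,260,000

σ_p = √(0.44²·3.95² + 0.56²·0.827² + 2·-0.25·0.44·0.56·3.95·0.827) = 1.683%.
σ_{10d} = 1.683% × √10 = 5.322%.
z(97.5%) = 1.960.
VaR = 1.960 × 5.322% = 10.431%; on $60,000,000 that is $6,258,600.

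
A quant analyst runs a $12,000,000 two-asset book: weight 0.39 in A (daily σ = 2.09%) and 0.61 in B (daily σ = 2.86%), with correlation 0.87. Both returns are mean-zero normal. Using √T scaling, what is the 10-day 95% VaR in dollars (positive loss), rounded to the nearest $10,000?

$1,550,000

σ_p = √(0.39²·2.09² + 0.61²·2.86² + 2·0.87·0.39·0.61·2.09·2.86) = 2.486%.
σ_{10d} = 2.486% × √10 = 7.861%.
z(95%) = 1.645.
VaR = 1.645 × 7.861% = 12.931%; on $12,000,000 that is $1,551,720.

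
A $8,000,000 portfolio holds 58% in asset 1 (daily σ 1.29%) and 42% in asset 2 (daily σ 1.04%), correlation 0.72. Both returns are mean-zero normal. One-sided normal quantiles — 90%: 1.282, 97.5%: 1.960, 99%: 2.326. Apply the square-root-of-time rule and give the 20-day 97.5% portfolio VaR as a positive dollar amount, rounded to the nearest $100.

$774,900

σ_p = √(0.58²·1.29² + 0.42²·1.04² + 2·0.72·0.58·0.42·1.29·1.04) = 1.105%.
σ_{20d} = 1.105% × √20 = 4.942%.
VaR = 1.960 × 4.942% = 9.686%; on $8,000,000 that is $774,880.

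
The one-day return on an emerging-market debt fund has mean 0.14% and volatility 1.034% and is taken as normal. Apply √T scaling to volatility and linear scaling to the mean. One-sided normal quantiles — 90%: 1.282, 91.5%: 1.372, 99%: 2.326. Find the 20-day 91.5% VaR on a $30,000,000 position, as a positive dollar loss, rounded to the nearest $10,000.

$1,060,000

σ_{20d} = 1.034% × √20 = 4.624%; μ_{20d} = 20 × 0.14% = 2.800%.
VaR = −(2.800%) + 1.372 × 4.624% = 3.544%.
On $30,000,000: 0.03544 × $30,000,000 = $1,063,200.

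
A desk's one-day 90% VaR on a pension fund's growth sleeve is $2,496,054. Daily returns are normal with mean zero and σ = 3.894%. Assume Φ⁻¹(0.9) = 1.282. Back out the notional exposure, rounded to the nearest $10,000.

$50,000,000

VaR as a fraction of value: z·σ = 1.282 × 3.894% = 4.99211%.
Position = $2,496,054 / 0.0499211 = $50,000,000.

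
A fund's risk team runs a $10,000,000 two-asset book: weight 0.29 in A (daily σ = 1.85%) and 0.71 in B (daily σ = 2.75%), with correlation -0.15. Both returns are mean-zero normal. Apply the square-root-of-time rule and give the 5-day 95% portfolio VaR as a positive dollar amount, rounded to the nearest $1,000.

σ_p = √(0.29²·1.85² + 0.71²·2.75² + 2·-0.15·0.29·0.71·1.85·2.75) = 1.946%.
σ_{5d} = 1.946% × √5 = 4.351%.
z(95%) = 1.645.
VaR = 1.645 × 4.351% = 7.157%; on $10,000,000 that is $715,700.

$716,000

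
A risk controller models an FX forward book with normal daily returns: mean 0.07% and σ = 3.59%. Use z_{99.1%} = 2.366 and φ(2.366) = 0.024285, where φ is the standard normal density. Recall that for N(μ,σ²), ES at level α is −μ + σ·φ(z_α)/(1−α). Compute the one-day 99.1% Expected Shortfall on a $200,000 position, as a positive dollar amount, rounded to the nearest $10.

$19,230

Tail multiplier: φ(z)/(1−α) = 0.024285 / 0.009 = 2.698.
ES = −(0.07%) + 3.59% × 2.698 = 9.616%.
On $200,000: 0.09616 × $200,000 = $19,232.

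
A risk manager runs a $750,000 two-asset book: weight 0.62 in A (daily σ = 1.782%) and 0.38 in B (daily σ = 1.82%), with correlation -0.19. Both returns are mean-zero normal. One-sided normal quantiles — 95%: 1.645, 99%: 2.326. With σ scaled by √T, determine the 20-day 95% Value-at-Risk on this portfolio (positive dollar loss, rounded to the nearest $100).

$65,500

σ_p = √(0.62²·1.782² + 0.38²·1.82² + 2·-0.19·0.62·0.38·1.782·1.82) = 1.187%.
σ_{20d} = 1.187% × √20 = 5.308%.
VaR = 1.645 × 5.308% = 8.732%; on $750,000 that is $65,490.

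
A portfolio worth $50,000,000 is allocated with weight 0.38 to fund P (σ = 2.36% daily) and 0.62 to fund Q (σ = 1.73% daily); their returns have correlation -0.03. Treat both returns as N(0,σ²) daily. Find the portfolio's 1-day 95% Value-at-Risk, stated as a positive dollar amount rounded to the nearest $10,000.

σ_p² = 0.38²·2.36² + 0.62²·1.73² + 2·-0.03·0.38·0.62·2.36·1.73 = 1.8970 (%²).
σ_p = √1.8970 = 1.377%.
At 95%, z = 1.645.
VaR = 1.645 × 1.377% = 2.265%; on $50,000,000 that is $1,132,500.

$1,130,000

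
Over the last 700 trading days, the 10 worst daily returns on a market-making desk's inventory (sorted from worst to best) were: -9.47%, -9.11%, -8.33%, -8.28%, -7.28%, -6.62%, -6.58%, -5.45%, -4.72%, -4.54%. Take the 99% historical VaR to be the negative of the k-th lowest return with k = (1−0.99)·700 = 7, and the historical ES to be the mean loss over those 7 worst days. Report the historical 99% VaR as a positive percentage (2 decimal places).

6.58%

k = 7; the 7th lowest return is -6.58%, so VaR = 6.58%.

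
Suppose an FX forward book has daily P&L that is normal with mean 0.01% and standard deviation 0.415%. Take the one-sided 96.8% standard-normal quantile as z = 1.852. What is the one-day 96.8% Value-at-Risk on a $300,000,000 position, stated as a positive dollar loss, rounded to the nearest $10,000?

$2,280,000

VaR = −μ + z·σ = −(0.01%) + 1.852 × 0.415% = 0.759%.
On $300,000,000: 0.00759 × $300,000,000 = $2,277,000.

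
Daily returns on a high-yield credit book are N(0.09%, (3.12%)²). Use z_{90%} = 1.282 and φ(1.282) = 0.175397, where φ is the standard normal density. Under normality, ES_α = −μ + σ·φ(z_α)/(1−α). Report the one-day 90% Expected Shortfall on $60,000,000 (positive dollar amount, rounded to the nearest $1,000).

$3,229,000

Tail multiplier: φ(z)/(1−α) = 0.175397 / 0.1 = 1.754.
ES = −(0.09%) + 3.12% × 1.754 = 5.382%.
On $60,000,000: 0.05382 × $60,000,000 = $3,229,200.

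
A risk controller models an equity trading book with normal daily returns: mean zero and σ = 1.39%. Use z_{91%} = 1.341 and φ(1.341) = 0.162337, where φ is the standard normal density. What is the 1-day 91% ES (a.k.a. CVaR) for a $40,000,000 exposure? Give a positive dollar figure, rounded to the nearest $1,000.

Tail multiplier: φ(z)/(1−α) = 0.162337 / 0.09 = 1.804.
ES = 1.39% × 1.804 = 2.508%.
On $40,000,000: 0.02508 × $40,000,000 = $1,003,200.

$1,003,000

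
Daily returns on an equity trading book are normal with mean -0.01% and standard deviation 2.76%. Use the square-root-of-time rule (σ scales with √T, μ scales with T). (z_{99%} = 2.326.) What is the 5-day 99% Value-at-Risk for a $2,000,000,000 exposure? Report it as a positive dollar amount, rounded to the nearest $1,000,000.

$288,000,000

σ_{5d} = 2.76% × √5 = 6.172%; μ_{5d} = 5 × -0.01% = -0.050%.
VaR = −(-0.050%) + 2.326 × 6.172% = 14.406%.
On $2,000,000,000: 0.14406 × $2,000,000,000 = $288,120,000.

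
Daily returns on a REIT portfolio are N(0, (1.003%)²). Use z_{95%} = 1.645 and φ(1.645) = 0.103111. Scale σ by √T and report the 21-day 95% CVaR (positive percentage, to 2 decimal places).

σ_{21d} = 1.003% × √21 = 4.596%.
ES multiplier = φ(z)/(1−α) = 0.103111/0.05 = 2.062.
ES = 4.596% × 2.062 = 9.477%.

9.48%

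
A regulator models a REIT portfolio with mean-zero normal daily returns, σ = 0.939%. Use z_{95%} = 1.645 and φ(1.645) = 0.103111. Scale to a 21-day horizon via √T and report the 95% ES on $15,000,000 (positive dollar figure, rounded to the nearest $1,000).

$1,331,000

σ_{21d} = 0.939% × √21 = 4.303%.
ES multiplier = φ(z)/(1−α) = 0.103111/0.05 = 2.062.
ES = 4.303% × 2.062 = 8.873%; on $15,000,000: $1,330,950.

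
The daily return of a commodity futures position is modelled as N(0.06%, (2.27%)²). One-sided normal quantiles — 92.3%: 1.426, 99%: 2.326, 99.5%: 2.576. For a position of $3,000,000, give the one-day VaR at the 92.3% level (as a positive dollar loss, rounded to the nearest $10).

$95,310

VaR = −μ + z·σ = −(0.06%) + 1.426 × 2.27% = 3.177%.
On $3,000,000: 0.03177 × $3,000,000 = $95,310.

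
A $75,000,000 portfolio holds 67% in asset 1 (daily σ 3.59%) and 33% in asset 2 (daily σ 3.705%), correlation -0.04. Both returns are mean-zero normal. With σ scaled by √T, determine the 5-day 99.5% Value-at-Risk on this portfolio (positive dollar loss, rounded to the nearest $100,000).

$11,500,000

σ_p = √(0.67²·3.59² + 0.33²·3.705² + 2·-0.04·0.67·0.33·3.59·3.705) = 2.654%.
σ_{5d} = 2.654% × √5 = 5.935%.
z(99.5%) = 2.576.
VaR = 2.576 × 5.935% = 15.289%; on $75,000,000 that is $11,466,750.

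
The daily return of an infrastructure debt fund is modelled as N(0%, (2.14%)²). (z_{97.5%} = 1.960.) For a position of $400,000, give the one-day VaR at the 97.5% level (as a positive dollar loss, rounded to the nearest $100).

$16,800

VaR = z·σ = 1.960 × 2.14% = 4.194%.
On $400,000: 0.04194 × $400,000 = $16,776.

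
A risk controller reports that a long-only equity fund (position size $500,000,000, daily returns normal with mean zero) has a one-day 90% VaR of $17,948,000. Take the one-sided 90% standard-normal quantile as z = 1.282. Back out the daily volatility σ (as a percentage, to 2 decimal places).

2.80%

VaR as a fraction: $17,948,000 / $500,000,000 = 3.590%.
σ = VaR / z = 3.590% / 1.282 = 2.800%.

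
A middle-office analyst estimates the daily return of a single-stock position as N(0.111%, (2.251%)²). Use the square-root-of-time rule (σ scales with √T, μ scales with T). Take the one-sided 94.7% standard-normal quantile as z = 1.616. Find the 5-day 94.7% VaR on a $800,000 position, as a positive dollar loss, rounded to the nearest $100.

$60,600

σ_{5d} = 2.251% × √5 = 5.033%; μ_{5d} = 5 × 0.111% = 0.555%.
VaR = −(0.555%) + 1.616 × 5.033% = 7.578%.
On $800,000: 0.07578 × $800,000 = $60,624.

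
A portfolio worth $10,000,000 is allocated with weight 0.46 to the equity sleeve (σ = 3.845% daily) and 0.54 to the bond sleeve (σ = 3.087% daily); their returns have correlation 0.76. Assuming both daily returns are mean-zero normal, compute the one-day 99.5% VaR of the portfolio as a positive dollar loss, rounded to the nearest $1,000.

$830,000

σ_p² = 0.46²·3.845² + 0.54²·3.087² + 2·0.76·0.46·0.54·3.845·3.087 = 10.3887 (%²).
σ_p = √10.3887 = 3.223%.
At 99.5%, z = 2.576.
VaR = 2.576 × 3.223% = 8.302%; on $10,000,000 that is $830,200.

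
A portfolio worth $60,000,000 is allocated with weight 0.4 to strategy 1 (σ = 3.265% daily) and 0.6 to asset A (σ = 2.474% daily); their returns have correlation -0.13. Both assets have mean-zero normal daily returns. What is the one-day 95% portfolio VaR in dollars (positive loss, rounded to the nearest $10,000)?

σ_p² = 0.4²·3.265² + 0.6²·2.474² + 2·-0.13·0.4·0.6·3.265·2.474 = 3.4050 (%²).
σ_p = √3.4050 = 1.845%.
At 95%, z = 1.645.
VaR = 1.645 × 1.845% = 3.035%; on $60,000,000 that is $1,821,000.

$1,820,000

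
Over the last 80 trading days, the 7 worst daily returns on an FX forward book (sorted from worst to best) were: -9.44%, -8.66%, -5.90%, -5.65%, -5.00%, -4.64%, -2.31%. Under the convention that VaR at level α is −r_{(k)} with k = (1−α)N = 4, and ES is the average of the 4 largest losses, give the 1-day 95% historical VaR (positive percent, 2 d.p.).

5.65%

k = 4; the 4th lowest return is -5.65%, so VaR = 5.65%.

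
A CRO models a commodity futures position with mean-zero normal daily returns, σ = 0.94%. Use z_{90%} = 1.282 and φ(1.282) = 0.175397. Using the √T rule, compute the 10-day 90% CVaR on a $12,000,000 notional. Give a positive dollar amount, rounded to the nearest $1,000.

$626,000

σ_{10d} = 0.94% × √10 = 2.973%.
ES multiplier = φ(z)/(1−α) = 0.175397/0.1 = 1.754.
ES = 2.973% × 1.754 = 5.215%; on $12,000,000: $625,800.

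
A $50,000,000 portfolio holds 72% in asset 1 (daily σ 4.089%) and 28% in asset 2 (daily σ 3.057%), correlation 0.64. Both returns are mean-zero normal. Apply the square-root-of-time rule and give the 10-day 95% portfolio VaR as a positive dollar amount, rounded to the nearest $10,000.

σ_p = √(0.72²·4.089² + 0.28²·3.057² + 2·0.64·0.72·0.28·4.089·3.057) = 3.553%.
σ_{10d} = 3.553% × √10 = 11.236%.
z(95%) = 1.645.
VaR = 1.645 × 11.236% = 18.483%; on $50,000,000 that is $9,241,500.

$9,240,000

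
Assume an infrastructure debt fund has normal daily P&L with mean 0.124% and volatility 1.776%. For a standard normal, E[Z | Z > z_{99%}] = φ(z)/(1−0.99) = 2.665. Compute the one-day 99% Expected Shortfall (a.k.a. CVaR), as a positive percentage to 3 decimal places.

ES = −(0.124%) + 1.776% × 2.665 = 4.609%.

4.609%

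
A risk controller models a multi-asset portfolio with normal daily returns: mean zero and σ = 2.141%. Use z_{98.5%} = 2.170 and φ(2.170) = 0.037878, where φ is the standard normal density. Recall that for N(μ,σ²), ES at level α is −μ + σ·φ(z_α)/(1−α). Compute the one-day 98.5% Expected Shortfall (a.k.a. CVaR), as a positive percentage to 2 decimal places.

5.41%

Tail multiplier: φ(z)/(1−α) = 0.037878 / 0.015 = 2.525.
ES = 2.141% × 2.525 = 5.406%.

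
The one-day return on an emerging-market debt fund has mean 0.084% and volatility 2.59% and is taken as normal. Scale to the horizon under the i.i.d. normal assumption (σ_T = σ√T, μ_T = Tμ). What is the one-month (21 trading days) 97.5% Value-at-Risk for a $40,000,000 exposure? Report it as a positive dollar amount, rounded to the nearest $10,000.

$8,600,000

At 97.5%, z = 1.960.
σ_{21d} = 2.59% × √21 = 11.869%; μ_{21d} = 21 × 0.084% = 1.764%.
VaR = −(1.764%) + 1.960 × 11.869% = 21.499%.
On $40,000,000: 0.21499 × $40,000,000 = $8,599,600.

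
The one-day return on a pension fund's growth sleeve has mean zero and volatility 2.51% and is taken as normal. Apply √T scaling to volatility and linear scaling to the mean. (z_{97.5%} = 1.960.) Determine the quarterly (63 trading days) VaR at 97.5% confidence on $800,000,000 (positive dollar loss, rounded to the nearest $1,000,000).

σ_{63d} = 2.51% × √63 = 19.923%.
VaR = 1.960 × 19.923% = 39.049%.
On $800,000,000: 0.39049 × $800,000,000 = $312,392,000.

$312,000,000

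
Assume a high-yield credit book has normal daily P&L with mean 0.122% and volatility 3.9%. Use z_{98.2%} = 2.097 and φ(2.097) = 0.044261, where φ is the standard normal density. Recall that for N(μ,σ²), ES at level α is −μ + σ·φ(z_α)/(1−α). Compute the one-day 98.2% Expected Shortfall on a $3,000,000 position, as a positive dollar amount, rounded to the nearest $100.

Tail multiplier: φ(z)/(1−α) = 0.044261 / 0.018 = 2.459.
ES = −(0.122%) + 3.9% × 2.459 = 9.468%.
On $3,000,000: 0.09468 × $3,000,000 = $284,040.

$284,000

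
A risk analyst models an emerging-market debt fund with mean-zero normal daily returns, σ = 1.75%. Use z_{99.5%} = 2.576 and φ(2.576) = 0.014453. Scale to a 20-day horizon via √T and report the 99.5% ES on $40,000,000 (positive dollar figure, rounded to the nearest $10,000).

$9,050,000

σ_{20d} = 1.75% × √20 = 7.826%.
ES multiplier = φ(z)/(1−α) = 0.014453/0.005 = 2.891.
ES = 7.826% × 2.891 = 22.625%; on $40,000,000: $9,050,000.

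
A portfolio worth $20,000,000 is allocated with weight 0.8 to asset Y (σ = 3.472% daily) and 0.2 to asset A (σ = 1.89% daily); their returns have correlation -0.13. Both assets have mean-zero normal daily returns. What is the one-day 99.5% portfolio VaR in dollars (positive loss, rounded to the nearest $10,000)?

σ_p² = 0.8²·3.472² + 0.2²·1.89² + 2·-0.13·0.8·0.2·3.472·1.89 = 7.5850 (%²).
σ_p = √7.5850 = 2.754%.
At 99.5%, z = 2.576.
VaR = 2.576 × 2.754% = 7.094%; on $20,000,000 that is $1,418,800.

$1,420,000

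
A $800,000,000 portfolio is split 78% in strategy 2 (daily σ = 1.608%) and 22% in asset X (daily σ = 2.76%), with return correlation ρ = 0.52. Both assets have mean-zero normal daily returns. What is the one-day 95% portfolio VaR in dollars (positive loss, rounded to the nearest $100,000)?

$21,800,000

σ_p² = 0.78²·1.608² + 0.22²·2.76² + 2·0.52·0.78·0.22·1.608·2.76 = 2.7338 (%²).
σ_p = √2.7338 = 1.653%.
At 95%, z = 1.645.
VaR = 1.645 × 1.653% = 2.719%; on $800,000,000 that is $21,752,000.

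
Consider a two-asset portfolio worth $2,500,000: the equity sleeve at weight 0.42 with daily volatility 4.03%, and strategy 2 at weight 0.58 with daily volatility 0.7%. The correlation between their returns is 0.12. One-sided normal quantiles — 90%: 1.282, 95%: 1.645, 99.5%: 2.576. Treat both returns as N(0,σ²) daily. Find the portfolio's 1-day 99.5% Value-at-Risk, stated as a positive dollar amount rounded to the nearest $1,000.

$115,000

σ_p² = 0.42²·4.03² + 0.58²·0.7² + 2·0.12·0.42·0.58·4.03·0.7 = 3.1947 (%²).
σ_p = √3.1947 = 1.787%.
VaR = 2.576 × 1.787% = 4.603%; on $2,500,000 that is $115,075.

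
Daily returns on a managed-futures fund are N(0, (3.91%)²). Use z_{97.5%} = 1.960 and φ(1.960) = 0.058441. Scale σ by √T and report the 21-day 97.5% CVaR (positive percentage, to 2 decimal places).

σ_{21d} = 3.91% × √21 = 17.918%.
ES multiplier = φ(z)/(1−α) = 0.058441/0.025 = 2.338.
ES = 17.918% × 2.338 = 41.892%.

41.89%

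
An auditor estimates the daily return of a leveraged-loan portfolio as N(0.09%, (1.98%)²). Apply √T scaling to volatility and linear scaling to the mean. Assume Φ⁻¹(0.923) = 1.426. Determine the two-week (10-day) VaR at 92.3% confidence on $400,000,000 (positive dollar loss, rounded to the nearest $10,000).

$32,110,000

σ_{10d} = 1.98% × √10 = 6.261%; μ_{10d} = 10 × 0.09% = 0.900%.
VaR = −(0.900%) + 1.426 × 6.261% = 8.028%.
On $400,000,000: 0.08028 × $400,000,000 = $32,112,000.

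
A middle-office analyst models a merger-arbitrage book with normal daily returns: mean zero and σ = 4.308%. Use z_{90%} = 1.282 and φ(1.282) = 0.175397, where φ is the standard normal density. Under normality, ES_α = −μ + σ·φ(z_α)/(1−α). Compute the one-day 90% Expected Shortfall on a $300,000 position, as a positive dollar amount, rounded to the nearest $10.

$22,670

Tail multiplier: φ(z)/(1−α) = 0.175397 / 0.1 = 1.754.
ES = 4.308% × 1.754 = 7.556%.
On $300,000: 0.07556 × $300,000 = $22,668.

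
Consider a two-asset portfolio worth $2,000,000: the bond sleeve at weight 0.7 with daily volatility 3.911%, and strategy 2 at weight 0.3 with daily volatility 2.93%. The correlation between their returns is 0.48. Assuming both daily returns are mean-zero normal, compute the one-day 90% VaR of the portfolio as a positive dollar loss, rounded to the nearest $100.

$83,400

σ_p² = 0.7²·3.911² + 0.3²·2.93² + 2·0.48·0.7·0.3·3.911·2.93 = 10.5778 (%²).
σ_p = √10.5778 = 3.252%.
At 90%, z = 1.282.
VaR = 1.282 × 3.252% = 4.169%; on $2,000,000 that is $83,380.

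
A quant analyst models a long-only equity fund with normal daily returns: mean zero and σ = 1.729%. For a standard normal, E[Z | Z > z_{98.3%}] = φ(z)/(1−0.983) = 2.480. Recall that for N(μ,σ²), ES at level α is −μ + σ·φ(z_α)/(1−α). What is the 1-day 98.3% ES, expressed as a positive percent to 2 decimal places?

4.29%

ES = 1.729% × 2.480 = 4.288%.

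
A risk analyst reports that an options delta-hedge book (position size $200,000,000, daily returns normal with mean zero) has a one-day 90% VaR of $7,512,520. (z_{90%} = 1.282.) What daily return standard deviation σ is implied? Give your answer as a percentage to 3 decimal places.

2.930%

VaR as a fraction: $7,512,520 / $200,000,000 = 3.756%.
σ = VaR / z = 3.756% / 1.282 = 2.930%.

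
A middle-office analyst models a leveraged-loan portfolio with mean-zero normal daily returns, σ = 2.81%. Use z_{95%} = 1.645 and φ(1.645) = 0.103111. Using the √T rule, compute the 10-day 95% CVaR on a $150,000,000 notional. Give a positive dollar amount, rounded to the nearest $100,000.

σ_{10d} = 2.81% × √10 = 8.886%.
ES multiplier = φ(z)/(1−α) = 0.103111/0.05 = 2.062.
ES = 8.886% × 2.062 = 18.323%; on $150,000,000: $27,484,500.

$27,500,000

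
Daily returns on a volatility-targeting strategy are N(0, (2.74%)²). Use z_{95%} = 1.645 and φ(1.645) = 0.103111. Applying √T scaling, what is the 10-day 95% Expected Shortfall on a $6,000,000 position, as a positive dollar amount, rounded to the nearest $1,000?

$1,072,000

σ_{10d} = 2.74% × √10 = 8.665%.
ES multiplier = φ(z)/(1−α) = 0.103111/0.05 = 2.062.
ES = 8.665% × 2.062 = 17.867%; on $6,000,000: $1,072,020.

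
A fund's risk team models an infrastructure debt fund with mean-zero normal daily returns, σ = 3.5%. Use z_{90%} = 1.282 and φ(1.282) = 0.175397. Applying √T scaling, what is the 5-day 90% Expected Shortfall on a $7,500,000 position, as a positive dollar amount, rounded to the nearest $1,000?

σ_{5d} = 3.5% × √5 = 7.826%.
ES multiplier = φ(z)/(1−α) = 0.175397/0.1 = 1.754.
ES = 7.826% × 1.754 = 13.727%; on $7,500,000: $1,029,525.

$1,030,000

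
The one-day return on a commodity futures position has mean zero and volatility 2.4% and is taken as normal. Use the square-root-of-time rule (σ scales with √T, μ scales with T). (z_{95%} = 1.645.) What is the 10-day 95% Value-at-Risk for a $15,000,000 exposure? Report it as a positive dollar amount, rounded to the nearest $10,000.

$1,870,000

σ_{10d} = 2.4% × √10 = 7.589%.
VaR = 1.645 × 7.589% = 12.484%.
On $15,000,000: 0.12484 × $15,000,000 = $1,872,600.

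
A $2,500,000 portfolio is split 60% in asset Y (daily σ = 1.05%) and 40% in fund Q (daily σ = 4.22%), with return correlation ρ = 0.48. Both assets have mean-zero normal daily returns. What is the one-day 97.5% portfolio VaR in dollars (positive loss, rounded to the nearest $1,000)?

σ_p² = 0.6²·1.05² + 0.4²·4.22² + 2·0.48·0.6·0.4·1.05·4.22 = 4.2671 (%²).
σ_p = √4.2671 = 2.066%.
At 97.5%, z = 1.960.
VaR = 1.960 × 2.066% = 4.049%; on $2,500,000 that is $101,225.

$101,000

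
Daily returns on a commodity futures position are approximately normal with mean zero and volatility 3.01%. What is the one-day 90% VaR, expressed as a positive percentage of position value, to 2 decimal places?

3.86%

At 90% one-sided, z = 1.282.
VaR = z·σ = 1.282 × 3.01% = 3.859%.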